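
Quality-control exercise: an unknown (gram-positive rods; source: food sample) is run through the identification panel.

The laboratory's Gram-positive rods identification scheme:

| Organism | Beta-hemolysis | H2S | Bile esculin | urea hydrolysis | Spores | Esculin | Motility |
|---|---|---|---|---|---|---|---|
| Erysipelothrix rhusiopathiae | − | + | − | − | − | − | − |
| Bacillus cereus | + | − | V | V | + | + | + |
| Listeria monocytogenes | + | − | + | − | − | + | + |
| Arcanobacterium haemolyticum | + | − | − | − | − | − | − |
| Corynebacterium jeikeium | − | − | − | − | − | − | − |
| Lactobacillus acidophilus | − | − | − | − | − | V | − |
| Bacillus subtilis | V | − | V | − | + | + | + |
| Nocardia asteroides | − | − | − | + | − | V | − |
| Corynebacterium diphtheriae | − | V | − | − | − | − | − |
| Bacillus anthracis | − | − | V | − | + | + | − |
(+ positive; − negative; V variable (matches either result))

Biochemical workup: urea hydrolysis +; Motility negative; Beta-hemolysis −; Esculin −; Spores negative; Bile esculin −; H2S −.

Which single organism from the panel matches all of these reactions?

Nocardia asteroides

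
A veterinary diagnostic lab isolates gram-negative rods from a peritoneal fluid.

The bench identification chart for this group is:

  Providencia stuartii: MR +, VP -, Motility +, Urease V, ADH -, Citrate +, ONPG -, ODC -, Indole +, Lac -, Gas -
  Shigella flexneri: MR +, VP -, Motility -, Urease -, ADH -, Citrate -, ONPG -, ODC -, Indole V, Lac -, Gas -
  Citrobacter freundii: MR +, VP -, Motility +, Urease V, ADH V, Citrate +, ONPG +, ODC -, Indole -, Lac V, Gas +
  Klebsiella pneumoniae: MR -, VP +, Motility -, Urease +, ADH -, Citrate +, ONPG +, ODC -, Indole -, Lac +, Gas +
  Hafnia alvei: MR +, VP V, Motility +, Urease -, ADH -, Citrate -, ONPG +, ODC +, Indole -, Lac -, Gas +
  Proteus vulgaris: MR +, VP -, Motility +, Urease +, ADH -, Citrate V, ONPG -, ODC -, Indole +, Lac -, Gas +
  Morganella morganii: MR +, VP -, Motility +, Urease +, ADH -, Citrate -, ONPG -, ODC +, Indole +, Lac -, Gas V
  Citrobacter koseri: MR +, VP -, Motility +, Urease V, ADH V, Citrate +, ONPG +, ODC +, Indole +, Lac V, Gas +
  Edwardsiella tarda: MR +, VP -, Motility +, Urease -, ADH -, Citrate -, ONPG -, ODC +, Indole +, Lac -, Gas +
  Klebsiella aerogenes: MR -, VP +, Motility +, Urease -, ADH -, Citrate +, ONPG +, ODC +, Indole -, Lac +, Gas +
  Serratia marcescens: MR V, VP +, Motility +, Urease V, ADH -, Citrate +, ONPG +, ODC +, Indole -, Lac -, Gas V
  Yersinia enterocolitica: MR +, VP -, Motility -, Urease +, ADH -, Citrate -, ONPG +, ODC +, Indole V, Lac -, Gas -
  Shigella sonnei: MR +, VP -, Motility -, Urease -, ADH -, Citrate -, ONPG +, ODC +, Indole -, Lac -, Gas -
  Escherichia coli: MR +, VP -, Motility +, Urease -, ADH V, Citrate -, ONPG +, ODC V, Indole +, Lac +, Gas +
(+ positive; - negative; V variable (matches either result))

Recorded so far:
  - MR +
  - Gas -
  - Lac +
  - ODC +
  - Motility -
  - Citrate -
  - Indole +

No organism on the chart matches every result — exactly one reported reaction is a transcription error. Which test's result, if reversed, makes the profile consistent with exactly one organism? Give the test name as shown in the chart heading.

Lac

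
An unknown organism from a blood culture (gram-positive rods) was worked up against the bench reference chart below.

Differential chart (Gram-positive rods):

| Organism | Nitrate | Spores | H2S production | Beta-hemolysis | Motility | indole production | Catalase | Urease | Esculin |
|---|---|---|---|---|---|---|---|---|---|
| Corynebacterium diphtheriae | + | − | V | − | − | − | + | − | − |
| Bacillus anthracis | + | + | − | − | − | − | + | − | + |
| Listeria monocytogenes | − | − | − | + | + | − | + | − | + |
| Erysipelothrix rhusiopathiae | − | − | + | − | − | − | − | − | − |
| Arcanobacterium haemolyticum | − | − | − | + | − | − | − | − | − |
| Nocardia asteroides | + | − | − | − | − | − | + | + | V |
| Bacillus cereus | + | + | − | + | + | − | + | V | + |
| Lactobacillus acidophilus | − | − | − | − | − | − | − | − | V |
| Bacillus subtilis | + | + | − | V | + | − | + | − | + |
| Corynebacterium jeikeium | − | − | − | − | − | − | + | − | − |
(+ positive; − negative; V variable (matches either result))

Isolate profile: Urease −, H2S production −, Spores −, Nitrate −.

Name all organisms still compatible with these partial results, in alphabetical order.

Arcanobacterium haemolyticum, Corynebacterium jeikeium, Lactobacillus acidophilus, Listeria monocytogenes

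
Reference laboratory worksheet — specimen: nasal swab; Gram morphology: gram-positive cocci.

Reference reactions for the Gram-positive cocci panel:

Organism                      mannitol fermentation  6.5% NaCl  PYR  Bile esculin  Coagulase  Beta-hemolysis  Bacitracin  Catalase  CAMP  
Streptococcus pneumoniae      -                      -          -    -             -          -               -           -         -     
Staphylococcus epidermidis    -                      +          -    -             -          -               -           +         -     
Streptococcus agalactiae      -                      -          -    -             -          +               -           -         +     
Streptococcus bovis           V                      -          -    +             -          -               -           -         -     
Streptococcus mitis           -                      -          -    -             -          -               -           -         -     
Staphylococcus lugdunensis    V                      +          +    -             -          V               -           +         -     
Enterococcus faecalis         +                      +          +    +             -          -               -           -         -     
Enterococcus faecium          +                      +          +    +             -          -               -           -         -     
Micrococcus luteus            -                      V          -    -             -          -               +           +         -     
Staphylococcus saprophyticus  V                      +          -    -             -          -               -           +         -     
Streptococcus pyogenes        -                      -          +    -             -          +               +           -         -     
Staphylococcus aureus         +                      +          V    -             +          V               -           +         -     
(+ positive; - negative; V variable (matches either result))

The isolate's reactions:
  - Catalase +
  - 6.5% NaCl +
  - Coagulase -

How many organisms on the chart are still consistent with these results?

4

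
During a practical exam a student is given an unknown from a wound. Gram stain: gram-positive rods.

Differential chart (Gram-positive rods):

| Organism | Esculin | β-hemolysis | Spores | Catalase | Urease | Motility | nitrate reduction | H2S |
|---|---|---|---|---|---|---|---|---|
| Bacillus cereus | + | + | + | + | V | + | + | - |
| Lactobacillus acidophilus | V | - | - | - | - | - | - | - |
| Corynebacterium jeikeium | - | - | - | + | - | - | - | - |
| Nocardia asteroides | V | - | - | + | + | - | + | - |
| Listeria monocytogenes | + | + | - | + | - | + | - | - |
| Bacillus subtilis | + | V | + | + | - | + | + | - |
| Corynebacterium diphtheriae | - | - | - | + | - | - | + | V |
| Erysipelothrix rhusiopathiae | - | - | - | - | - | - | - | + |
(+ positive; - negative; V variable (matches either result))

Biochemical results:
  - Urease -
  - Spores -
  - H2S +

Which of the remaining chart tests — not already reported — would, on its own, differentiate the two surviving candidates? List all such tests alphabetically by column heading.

Urease -: excludes Nocardia asteroides — 7 left.
H2S +: excludes 5 organisms — 2 left.
Spores -: all 2 remaining candidates are consistent.
Two candidates remain: Corynebacterium diphtheriae and Erysipelothrix rhusiopathiae.
  Esculin: - vs - — same for both, does not separate.
  β-hemolysis: - vs - — same for both, does not separate.
  Catalase: Corynebacterium diphtheriae +, Erysipelothrix rhusiopathiae - — discriminates.
  Motility: - vs - — same for both, does not separate.
  nitrate reduction: Corynebacterium diphtheriae +, Erysipelothrix rhusiopathiae - — discriminates.

Catalase, nitrate reduction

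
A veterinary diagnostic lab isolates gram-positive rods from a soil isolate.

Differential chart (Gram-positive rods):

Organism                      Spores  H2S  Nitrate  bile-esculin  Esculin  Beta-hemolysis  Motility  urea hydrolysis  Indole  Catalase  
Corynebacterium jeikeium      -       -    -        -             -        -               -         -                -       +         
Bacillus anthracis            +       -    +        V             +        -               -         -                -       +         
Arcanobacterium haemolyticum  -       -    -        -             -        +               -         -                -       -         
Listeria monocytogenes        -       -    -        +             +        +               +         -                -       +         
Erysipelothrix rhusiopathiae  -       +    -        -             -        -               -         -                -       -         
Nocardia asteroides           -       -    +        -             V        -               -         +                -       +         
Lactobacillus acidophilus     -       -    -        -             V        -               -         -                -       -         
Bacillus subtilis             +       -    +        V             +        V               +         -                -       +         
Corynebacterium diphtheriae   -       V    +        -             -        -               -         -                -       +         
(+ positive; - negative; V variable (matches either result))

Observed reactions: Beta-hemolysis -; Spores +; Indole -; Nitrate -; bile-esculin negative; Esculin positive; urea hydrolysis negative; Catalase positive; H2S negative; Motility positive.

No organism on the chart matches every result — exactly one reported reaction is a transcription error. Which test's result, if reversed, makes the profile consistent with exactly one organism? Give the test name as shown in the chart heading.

As reported, no row in the chart matches all 10 reactions.
Reversing Spores → still no organism matches.
Reversing Indole → still no organism matches.
Reversing Motility → still no organism matches.
Reversing Catalase → still no organism matches.
Reversing H2S → still no organism matches.
Reversing urea hydrolysis → still no organism matches.
Reversing Nitrate (to +) → unique match: Bacillus subtilis.
Reversing Esculin → still no organism matches.
Reversing bile-esculin → still no organism matches.
Reversing Beta-hemolysis → still no organism matches.

Nitrate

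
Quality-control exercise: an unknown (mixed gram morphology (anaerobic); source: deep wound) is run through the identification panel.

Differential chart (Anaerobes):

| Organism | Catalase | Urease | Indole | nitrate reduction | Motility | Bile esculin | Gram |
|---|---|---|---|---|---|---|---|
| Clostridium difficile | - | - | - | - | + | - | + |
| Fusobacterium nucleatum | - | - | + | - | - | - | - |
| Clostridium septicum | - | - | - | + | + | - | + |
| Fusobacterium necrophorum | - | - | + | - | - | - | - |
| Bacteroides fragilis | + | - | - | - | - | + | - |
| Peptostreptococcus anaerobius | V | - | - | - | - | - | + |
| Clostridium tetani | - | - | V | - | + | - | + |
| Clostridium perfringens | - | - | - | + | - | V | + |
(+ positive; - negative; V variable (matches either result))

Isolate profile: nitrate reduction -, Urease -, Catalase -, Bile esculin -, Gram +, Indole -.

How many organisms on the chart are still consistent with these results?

Gram +: excludes Fusobacterium nucleatum, Fusobacterium necrophorum, Bacteroides fragilis — 5 left.
Urease -: all 5 remaining candidates are consistent.
Bile esculin -: all 5 remaining candidates are consistent.
Catalase -: all 5 remaining candidates are consistent.
Indole -: all 5 remaining candidates are consistent.
nitrate reduction -: excludes Clostridium septicum, Clostridium perfringens — 3 left.
Still consistent: Clostridium difficile, Clostridium tetani, Peptostreptococcus anaerobius.

3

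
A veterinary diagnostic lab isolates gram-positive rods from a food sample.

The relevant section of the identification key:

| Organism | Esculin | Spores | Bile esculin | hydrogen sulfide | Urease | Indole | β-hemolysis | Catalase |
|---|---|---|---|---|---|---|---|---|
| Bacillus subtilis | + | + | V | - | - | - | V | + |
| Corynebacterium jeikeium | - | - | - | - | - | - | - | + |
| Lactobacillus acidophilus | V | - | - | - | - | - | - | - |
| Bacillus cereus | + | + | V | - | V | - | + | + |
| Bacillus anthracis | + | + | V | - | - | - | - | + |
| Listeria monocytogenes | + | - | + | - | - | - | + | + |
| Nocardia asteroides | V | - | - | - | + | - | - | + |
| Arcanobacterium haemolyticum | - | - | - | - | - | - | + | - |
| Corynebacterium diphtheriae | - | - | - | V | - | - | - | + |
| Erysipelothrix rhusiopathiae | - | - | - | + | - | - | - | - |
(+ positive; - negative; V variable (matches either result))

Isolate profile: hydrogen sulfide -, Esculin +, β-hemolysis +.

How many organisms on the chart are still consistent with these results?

hydrogen sulfide -: excludes Erysipelothrix rhusiopathiae — 9 left.
β-hemolysis +: excludes 5 organisms — 4 left.
Esculin +: excludes Arcanobacterium haemolyticum — 3 left.
Still consistent: Bacillus cereus, Bacillus subtilis, Listeria monocytogenes.

3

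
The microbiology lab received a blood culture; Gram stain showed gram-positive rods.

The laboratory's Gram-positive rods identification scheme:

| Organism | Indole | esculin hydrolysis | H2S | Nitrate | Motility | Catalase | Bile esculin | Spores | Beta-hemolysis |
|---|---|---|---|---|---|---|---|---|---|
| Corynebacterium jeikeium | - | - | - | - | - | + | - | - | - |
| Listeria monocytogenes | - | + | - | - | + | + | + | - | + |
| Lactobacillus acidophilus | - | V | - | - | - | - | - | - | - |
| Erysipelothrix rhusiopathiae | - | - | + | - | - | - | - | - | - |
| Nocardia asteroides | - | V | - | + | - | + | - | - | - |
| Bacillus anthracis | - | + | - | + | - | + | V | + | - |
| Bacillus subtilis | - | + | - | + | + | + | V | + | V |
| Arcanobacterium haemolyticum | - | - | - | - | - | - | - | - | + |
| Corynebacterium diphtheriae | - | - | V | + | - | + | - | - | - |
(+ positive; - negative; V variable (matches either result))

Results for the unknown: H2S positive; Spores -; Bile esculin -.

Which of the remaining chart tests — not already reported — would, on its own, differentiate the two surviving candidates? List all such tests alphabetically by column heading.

H2S +: excludes 7 organisms — 2 left.
Spores -: all 2 remaining candidates are consistent.
Bile esculin -: all 2 remaining candidates are consistent.
Two candidates remain: Corynebacterium diphtheriae and Erysipelothrix rhusiopathiae.
  Indole: - vs - — same for both, does not separate.
  esculin hydrolysis: - vs - — same for both, does not separate.
  Nitrate: Corynebacterium diphtheriae +, Erysipelothrix rhusiopathiae - — discriminates.
  Motility: - vs - — same for both, does not separate.
  Catalase: Corynebacterium diphtheriae +, Erysipelothrix rhusiopathiae - — discriminates.
  Beta-hemolysis: - vs - — same for both, does not separate.

Catalase, Nitrate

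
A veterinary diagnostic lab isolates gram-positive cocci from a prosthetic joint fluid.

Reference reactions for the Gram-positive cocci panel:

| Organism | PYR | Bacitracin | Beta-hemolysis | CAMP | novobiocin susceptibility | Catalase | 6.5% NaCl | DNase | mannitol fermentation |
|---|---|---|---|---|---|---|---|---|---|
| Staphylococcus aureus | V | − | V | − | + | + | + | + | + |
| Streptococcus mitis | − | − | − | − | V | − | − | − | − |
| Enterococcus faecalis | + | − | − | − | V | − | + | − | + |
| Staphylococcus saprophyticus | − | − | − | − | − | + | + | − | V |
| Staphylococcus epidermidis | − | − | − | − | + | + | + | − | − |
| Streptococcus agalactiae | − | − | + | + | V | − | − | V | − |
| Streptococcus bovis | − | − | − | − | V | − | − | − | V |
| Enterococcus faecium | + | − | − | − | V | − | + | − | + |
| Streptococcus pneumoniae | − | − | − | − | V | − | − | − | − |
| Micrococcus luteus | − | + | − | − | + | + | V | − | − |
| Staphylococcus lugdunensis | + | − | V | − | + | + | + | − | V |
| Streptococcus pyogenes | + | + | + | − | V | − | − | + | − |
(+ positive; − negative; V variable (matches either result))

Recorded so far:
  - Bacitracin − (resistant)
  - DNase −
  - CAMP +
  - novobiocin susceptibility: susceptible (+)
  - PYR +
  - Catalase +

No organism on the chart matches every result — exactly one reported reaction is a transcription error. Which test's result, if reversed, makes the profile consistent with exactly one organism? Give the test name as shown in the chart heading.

CAMP

As reported, no row in the chart matches all 6 reactions.
Reversing Bacitracin → still no organism matches.
Reversing Catalase → still no organism matches.
Reversing DNase → still no organism matches.
Reversing PYR → still no organism matches.
Reversing CAMP (to −) → unique match: Staphylococcus lugdunensis.
Reversing novobiocin susceptibility → still no organism matches.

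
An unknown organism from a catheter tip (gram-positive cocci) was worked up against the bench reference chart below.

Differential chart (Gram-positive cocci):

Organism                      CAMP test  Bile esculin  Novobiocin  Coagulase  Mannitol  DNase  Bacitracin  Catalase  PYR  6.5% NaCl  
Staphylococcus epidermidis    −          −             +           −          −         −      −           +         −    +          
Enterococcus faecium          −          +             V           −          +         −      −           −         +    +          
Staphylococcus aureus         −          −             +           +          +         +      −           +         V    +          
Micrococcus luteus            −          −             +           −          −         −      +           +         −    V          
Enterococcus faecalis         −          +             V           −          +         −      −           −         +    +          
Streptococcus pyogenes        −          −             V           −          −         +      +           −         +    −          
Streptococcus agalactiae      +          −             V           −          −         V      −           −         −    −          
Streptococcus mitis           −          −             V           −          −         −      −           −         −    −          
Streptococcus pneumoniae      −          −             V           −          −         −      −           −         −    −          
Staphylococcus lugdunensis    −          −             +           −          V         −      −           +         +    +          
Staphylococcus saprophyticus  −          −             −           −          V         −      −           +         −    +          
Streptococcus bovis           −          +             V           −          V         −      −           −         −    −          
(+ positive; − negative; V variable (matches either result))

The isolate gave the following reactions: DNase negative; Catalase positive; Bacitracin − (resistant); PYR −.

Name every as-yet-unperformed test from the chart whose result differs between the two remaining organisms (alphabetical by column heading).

Bacitracin −: excludes Micrococcus luteus, Streptococcus pyogenes — 10 left.
PYR −: excludes Enterococcus faecium, Enterococcus faecalis, Staphylococcus lugdunensis — 7 left.
Catalase +: excludes Streptococcus agalactiae, Streptococcus mitis, Streptococcus pneumoniae, Streptococcus bovis — 3 left.
DNase −: excludes Staphylococcus aureus — 2 left.
Two candidates remain: Staphylococcus epidermidis and Staphylococcus saprophyticus.
  CAMP test: − vs − — same for both, does not separate.
  Bile esculin: − vs − — same for both, does not separate.
  Novobiocin: Staphylococcus epidermidis +, Staphylococcus saprophyticus − — discriminates.
  Coagulase: − vs − — same for both, does not separate.
  Mannitol: − vs V — variable for at least one, does not separate.
  6.5% NaCl: + vs + — same for both, does not separate.

Novobiocin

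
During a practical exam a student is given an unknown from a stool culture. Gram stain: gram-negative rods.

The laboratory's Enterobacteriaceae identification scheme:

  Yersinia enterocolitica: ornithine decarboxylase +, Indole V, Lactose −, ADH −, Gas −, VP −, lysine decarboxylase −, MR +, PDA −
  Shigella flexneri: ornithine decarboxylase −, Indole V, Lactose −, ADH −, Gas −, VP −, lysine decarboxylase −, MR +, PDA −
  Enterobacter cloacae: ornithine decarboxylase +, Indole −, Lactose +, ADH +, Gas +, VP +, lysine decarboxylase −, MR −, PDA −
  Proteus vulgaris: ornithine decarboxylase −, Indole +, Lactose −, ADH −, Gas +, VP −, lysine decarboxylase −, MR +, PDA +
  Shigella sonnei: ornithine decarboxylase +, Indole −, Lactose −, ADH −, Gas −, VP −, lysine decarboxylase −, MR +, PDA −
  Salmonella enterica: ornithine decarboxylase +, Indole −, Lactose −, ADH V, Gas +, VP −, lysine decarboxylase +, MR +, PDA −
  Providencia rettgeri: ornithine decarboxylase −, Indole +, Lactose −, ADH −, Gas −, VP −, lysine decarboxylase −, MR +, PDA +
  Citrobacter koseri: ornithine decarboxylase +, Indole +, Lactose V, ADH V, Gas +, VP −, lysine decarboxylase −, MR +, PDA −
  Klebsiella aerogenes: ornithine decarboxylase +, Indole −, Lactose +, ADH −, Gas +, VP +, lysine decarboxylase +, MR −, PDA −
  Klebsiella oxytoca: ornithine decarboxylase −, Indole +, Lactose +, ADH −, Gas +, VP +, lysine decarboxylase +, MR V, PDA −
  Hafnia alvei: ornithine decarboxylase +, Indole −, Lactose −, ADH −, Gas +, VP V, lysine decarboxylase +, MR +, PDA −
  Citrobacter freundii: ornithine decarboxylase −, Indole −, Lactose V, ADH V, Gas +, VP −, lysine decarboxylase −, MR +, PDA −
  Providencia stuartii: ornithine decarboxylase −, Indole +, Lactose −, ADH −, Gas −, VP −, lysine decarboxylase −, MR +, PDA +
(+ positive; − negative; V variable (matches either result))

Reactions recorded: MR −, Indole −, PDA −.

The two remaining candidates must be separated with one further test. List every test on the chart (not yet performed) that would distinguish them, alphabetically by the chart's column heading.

ADH, lysine decarboxylase

MR −: excludes 10 organisms — 3 left.
Indole −: excludes Klebsiella oxytoca — 2 left.
PDA −: all 2 remaining candidates are consistent.
Two candidates remain: Enterobacter cloacae and Klebsiella aerogenes.
  ornithine decarboxylase: + vs + — same for both, does not separate.
  Lactose: + vs + — same for both, does not separate.
  ADH: Enterobacter cloacae +, Klebsiella aerogenes − — discriminates.
  Gas: + vs + — same for both, does not separate.
  VP: + vs + — same for both, does not separate.
  lysine decarboxylase: Enterobacter cloacae −, Klebsiella aerogenes + — discriminates.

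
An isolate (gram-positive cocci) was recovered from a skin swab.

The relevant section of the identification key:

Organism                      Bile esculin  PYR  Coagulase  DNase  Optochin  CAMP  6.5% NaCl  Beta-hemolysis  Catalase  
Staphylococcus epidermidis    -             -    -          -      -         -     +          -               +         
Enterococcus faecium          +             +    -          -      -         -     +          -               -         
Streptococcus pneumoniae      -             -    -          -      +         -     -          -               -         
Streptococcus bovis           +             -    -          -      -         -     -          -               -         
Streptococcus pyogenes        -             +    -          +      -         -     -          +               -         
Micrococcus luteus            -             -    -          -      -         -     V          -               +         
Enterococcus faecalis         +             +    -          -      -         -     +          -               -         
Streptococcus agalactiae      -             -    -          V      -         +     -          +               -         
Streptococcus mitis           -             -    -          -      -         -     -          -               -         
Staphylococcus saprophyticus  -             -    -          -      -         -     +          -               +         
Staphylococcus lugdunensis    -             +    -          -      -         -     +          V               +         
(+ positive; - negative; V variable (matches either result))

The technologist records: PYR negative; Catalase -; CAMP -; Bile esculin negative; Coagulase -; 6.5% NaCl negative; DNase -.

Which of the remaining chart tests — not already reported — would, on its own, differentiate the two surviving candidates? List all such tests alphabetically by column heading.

Optochin

DNase -: excludes Streptococcus pyogenes — 10 left.
Coagulase -: all 10 remaining candidates are consistent.
PYR -: excludes Enterococcus faecium, Enterococcus faecalis, Staphylococcus lugdunensis — 7 left.
Catalase -: excludes Staphylococcus epidermidis, Micrococcus luteus, Staphylococcus saprophyticus — 4 left.
6.5% NaCl -: all 4 remaining candidates are consistent.
CAMP -: excludes Streptococcus agalactiae — 3 left.
Bile esculin -: excludes Streptococcus bovis — 2 left.
Two candidates remain: Streptococcus mitis and Streptococcus pneumoniae.
  Optochin: Streptococcus mitis -, Streptococcus pneumoniae + — discriminates.
  Beta-hemolysis: - vs - — same for both, does not separate.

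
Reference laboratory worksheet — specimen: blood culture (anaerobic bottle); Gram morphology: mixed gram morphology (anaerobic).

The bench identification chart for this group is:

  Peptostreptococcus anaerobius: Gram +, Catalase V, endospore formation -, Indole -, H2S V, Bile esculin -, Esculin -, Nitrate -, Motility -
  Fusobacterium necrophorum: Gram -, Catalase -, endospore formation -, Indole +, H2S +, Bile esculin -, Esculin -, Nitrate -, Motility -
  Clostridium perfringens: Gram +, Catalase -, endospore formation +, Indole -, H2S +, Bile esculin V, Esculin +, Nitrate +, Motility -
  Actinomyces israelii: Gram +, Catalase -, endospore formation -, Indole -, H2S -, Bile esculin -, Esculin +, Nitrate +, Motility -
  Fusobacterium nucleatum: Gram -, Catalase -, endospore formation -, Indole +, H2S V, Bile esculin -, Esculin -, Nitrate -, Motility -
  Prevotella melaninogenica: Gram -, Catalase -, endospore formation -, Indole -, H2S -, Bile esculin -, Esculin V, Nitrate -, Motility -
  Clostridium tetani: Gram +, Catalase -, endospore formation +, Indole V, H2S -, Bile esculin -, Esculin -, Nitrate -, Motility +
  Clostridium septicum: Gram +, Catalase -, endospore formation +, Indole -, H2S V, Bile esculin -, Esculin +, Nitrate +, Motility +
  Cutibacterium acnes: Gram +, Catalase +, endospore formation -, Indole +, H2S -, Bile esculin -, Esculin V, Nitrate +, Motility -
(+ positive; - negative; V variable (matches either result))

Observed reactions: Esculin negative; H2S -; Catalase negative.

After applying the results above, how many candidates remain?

4

Catalase -: excludes Cutibacterium acnes — 8 left.
Esculin -: excludes Clostridium perfringens, Actinomyces israelii, Clostridium septicum — 5 left.
H2S -: excludes Fusobacterium necrophorum — 4 left.
Still consistent: Clostridium tetani, Fusobacterium nucleatum, Peptostreptococcus anaerobius, Prevotella melaninogenica.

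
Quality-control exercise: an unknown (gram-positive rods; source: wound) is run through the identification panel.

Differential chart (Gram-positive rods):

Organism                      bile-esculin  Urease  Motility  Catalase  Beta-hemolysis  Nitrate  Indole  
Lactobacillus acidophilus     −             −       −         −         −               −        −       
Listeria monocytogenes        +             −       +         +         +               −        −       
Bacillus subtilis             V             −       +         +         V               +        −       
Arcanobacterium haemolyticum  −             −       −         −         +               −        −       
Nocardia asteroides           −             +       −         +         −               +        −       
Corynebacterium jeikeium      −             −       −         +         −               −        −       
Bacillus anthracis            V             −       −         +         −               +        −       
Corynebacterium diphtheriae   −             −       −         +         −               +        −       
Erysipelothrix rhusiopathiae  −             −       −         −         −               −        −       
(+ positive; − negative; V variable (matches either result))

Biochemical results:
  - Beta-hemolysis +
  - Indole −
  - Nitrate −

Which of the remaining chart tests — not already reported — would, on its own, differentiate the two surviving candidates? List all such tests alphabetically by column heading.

bile-esculin, Catalase, Motility

Nitrate −: excludes Bacillus subtilis, Nocardia asteroides, Bacillus anthracis, Corynebacterium diphtheriae — 5 left.
Indole −: all 5 remaining candidates are consistent.
Beta-hemolysis +: excludes Lactobacillus acidophilus, Corynebacterium jeikeium, Erysipelothrix rhusiopathiae — 2 left.
Two candidates remain: Arcanobacterium haemolyticum and Listeria monocytogenes.
  bile-esculin: Arcanobacterium haemolyticum −, Listeria monocytogenes + — discriminates.
  Urease: − vs − — same for both, does not separate.
  Motility: Arcanobacterium haemolyticum −, Listeria monocytogenes + — discriminates.
  Catalase: Arcanobacterium haemolyticum −, Listeria monocytogenes + — discriminates.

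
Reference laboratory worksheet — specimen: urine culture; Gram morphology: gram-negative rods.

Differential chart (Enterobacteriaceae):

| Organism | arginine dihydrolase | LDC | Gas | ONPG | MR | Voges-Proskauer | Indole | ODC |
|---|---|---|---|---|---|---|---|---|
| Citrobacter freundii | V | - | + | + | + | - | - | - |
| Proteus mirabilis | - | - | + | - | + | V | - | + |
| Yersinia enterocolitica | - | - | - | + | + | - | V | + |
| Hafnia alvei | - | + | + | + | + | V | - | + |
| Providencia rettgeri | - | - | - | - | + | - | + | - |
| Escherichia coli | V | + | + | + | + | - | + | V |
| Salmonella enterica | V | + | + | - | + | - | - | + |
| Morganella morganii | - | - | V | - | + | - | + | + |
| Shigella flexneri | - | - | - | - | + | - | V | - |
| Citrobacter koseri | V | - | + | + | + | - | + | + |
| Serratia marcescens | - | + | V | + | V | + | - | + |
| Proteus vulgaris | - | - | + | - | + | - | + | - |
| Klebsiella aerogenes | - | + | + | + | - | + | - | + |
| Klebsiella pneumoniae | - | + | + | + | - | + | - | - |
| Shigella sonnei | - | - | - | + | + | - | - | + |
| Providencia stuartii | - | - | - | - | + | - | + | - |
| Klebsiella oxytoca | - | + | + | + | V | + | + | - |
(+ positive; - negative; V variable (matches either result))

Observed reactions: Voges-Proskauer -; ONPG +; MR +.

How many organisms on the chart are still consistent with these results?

6

MR +: excludes Klebsiella aerogenes, Klebsiella pneumoniae — 15 left.
Voges-Proskauer -: excludes Serratia marcescens, Klebsiella oxytoca — 13 left.
ONPG +: excludes 7 organisms — 6 left.
Still consistent: Citrobacter freundii, Citrobacter koseri, Escherichia coli, Hafnia alvei, Shigella sonnei, Yersinia enterocolitica.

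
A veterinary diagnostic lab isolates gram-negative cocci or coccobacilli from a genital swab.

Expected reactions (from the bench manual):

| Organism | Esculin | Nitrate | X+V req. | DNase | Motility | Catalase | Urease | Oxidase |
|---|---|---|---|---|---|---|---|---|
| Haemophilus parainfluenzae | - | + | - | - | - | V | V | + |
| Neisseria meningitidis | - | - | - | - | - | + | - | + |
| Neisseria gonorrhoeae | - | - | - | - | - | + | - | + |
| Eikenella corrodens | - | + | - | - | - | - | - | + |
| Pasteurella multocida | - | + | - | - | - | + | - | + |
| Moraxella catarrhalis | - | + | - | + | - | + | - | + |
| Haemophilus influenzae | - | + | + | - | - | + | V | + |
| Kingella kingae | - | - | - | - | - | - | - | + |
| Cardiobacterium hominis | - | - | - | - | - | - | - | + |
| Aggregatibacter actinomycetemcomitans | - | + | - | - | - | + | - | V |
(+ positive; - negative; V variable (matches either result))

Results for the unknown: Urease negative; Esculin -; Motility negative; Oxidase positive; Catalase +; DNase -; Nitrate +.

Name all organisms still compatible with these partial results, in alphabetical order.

Catalase +: excludes Eikenella corrodens, Kingella kingae, Cardiobacterium hominis — 7 left.
Motility -: all 7 remaining candidates are consistent.
Esculin -: all 7 remaining candidates are consistent.
Oxidase +: all 7 remaining candidates are consistent.
Urease -: all 7 remaining candidates are consistent.
DNase -: excludes Moraxella catarrhalis — 6 left.
Nitrate +: excludes Neisseria meningitidis, Neisseria gonorrhoeae — 4 left.

Aggregatibacter actinomycetemcomitans, Haemophilus influenzae, Haemophilus parainfluenzae, Pasteurella multocida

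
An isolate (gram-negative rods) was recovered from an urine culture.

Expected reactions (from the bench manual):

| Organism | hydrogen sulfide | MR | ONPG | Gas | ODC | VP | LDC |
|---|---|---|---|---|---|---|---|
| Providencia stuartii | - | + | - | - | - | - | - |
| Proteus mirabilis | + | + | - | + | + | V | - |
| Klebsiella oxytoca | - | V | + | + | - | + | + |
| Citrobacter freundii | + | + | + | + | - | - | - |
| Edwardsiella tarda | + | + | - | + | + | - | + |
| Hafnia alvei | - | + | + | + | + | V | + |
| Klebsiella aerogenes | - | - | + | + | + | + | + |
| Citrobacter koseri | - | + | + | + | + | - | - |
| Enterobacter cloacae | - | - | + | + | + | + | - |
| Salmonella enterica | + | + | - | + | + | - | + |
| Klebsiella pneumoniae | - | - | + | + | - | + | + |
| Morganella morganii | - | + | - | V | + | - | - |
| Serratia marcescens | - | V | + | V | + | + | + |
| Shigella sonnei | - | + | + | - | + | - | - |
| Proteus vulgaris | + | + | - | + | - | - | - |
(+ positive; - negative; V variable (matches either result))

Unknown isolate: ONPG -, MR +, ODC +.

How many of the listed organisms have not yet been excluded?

4

ONPG -: excludes 9 organisms — 6 left.
MR +: all 6 remaining candidates are consistent.
ODC +: excludes Providencia stuartii, Proteus vulgaris — 4 left.
Still consistent: Edwardsiella tarda, Morganella morganii, Proteus mirabilis, Salmonella enterica.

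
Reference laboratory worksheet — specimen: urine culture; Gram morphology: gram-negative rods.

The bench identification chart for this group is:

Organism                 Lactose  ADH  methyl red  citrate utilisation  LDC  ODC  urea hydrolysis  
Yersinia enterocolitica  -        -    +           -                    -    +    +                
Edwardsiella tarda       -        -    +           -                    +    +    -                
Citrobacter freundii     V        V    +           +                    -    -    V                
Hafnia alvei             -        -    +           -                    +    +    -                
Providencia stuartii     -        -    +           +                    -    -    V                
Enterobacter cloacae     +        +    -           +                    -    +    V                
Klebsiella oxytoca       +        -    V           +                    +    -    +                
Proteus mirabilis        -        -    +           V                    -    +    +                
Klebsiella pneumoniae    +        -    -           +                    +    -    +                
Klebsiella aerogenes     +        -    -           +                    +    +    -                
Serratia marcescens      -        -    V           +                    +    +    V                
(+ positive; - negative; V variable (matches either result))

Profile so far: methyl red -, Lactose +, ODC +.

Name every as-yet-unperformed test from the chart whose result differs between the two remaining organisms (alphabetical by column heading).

ADH, LDC

Lactose +: excludes 6 organisms — 5 left.
methyl red -: excludes Citrobacter freundii — 4 left.
ODC +: excludes Klebsiella oxytoca, Klebsiella pneumoniae — 2 left.
Two candidates remain: Enterobacter cloacae and Klebsiella aerogenes.
  ADH: Enterobacter cloacae +, Klebsiella aerogenes - — discriminates.
  citrate utilisation: + vs + — same for both, does not separate.
  LDC: Enterobacter cloacae -, Klebsiella aerogenes + — discriminates.
  urea hydrolysis: V vs - — variable for at least one, does not separate.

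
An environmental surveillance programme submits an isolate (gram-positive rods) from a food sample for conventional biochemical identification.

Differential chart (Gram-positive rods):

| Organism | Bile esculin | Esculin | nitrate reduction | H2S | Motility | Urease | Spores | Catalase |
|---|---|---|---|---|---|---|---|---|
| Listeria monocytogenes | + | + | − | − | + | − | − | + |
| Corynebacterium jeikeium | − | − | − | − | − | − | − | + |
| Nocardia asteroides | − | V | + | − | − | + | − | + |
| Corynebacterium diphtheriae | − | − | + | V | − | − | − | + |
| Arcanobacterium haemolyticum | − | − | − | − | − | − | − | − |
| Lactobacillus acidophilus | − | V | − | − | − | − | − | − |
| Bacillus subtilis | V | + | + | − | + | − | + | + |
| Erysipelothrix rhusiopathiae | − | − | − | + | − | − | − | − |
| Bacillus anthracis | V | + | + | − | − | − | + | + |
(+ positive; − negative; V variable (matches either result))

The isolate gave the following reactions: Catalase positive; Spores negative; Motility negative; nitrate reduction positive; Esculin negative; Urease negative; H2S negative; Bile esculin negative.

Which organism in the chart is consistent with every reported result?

Corynebacterium diphtheriae

Motility −: excludes Listeria monocytogenes, Bacillus subtilis — 7 left.
H2S −: excludes Erysipelothrix rhusiopathiae — 6 left.
Spores −: excludes Bacillus anthracis — 5 left.
Bile esculin −: all 5 remaining candidates are consistent.
nitrate reduction +: excludes Corynebacterium jeikeium, Arcanobacterium haemolyticum, Lactobacillus acidophilus — 2 left.
Esculin −: all 2 remaining candidates are consistent.
Urease −: excludes Nocardia asteroides — 1 left.
Catalase +: the one remaining candidate is consistent.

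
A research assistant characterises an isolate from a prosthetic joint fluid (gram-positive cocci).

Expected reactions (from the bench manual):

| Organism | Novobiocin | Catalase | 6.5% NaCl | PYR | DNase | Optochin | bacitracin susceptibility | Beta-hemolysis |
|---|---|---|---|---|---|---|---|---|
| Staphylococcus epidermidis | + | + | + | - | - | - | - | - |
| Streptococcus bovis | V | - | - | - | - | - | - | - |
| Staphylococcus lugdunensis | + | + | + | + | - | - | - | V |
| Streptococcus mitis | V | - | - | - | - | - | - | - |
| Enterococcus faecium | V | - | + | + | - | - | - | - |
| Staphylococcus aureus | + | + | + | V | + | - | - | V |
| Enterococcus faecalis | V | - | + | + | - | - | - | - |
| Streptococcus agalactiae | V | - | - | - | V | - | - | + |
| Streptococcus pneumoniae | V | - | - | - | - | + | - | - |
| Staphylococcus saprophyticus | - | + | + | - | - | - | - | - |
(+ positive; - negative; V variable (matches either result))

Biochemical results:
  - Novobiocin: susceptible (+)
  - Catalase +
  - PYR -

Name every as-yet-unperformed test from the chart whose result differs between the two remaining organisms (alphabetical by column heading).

DNase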